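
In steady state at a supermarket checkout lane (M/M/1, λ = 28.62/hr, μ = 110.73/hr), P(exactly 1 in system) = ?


ρ = 28.62/110.73 = 0.2585
P_n = (1−ρ)·ρ^n = (1 − 0.2585)·0.2585^1 = 0.7415·0.258467 = 0.191662

Final: 0.191662


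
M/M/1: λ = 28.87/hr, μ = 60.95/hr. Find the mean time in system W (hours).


W = 1/(μ−λ) = 1/(60.95 − 28.87) = 1/32.08 = 0.03117 hr

Final: 0.03117 hr


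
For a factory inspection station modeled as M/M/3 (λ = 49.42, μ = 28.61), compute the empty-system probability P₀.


a = λ/μ = 49.42/28.61 = 1.7274; ρ = a/c = 0.5758
Σ_{k=0}^{2} a^k/k! (terms k=0..2) = 1.00000 + 1.72737 + 1.49190 = 4.21927
Tail: a^3/(3!(1−ρ)) = 5.15412/(6·0.4242) = 2.02499
P₀ = 1/(4.21927 + 2.02499) = 1/6.24425 = 0.160147

Final: 0.160147


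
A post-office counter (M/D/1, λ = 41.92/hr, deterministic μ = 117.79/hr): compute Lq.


ρ = 41.92/117.79 = 0.3559
M/D/1: Lq = ρ²/(2(1−ρ)) = 0.1267/(2·0.6441) = 0.09832

Final: 0.09832


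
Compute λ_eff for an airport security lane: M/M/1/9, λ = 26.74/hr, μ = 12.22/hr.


ρ = 2.1882; P_K = (1−ρ)ρ^9/(1−ρ^10) = 0.543223
λ_eff = λ(1 − P_K) = 26.74·(1 − 0.543223) = 26.74·0.456777 = 12.2142 /hr

Final: 12.2142 /hr


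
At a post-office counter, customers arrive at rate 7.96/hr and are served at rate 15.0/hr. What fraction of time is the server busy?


ρ = λ/μ = 7.96/15.0 = 0.5307

Final: 0.5307


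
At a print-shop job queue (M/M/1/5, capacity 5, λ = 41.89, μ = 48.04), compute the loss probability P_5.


ρ = λ/μ = 41.89/48.04 = 0.8720
P_K = (1−ρ)ρ^K/(1−ρ^(K+1)) = (0.1280·0.504123)/(1 − 0.439586)
= 0.064537/0.560414 = 0.115160

Final: 0.115160


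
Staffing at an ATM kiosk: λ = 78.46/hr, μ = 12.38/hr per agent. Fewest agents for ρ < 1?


Stability requires cμ > λ ⇔ c > λ/μ.
λ/μ = 78.46/12.38 = 6.3376
Minimum integer c = ⌊6.3376⌋ + 1 = 7
Check: 7·12.38 = 86.66 > 78.46, while 6·12.38 = 74.28 ≤ 78.46

Final: 7 servers


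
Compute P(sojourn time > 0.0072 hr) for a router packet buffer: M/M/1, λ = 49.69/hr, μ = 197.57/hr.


W ~ Exponential(μ−λ) for M/M/1.
μ − λ = 197.57 − 49.69 = 147.8800
P(W > t) = e^{−(μ−λ)t} = e^{−1.0647} = 0.344819

Final: 0.344819


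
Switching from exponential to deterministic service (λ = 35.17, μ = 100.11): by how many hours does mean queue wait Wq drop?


ρ = 35.17/100.11 = 0.3513
Wq(M/M/1) = ρ/(μ−λ) = 0.3513/64.94 = 0.005410 hr
Wq(M/D/1) = ρ/(2(μ−λ)) = 0.002705 hr
Savings = 0.005410 − 0.002705 = 0.002705 hr

Final: 0.002705 hr


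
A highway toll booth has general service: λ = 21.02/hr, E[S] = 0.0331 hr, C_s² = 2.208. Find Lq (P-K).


ρ = λ·E[S] = 21.02·0.0331 = 0.6958
Lq = ρ²(1+C_s²)/(2(1−ρ)) = 0.4841·(1+2.208)/(2·0.3042)
= 0.4841·3.2080/0.6085 = 2.55219

Final: 2.55219


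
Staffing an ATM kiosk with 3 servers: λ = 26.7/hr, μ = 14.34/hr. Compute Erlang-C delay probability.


a = λ/μ = 1.8619; ρ = a/3 = 0.6206
P₀ = 0.134568 (from M/M/c formula)
C(c,a) = [a^c/(c!(1−ρ))]·P₀ = [6.45485/(6·0.3794)]·0.134568
= 2.83586·0.134568 = 0.381617

Final: 0.381617


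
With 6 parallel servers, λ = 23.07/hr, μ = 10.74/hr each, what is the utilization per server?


ρ = λ/(cμ) = 23.07/(6·10.74) = 23.07/64.44 = 0.3580

Final: 0.3580


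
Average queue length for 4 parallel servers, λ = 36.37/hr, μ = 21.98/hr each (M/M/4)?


a = λ/μ = 1.6547; ρ = a/4 = 0.4137
P₀ = 0.188271
Lq = P₀·a^c·ρ / (c!·(1−ρ)²) = 0.188271·7.49657·0.4137/(24·0.34378)
= 0.07076

Final: 0.07076


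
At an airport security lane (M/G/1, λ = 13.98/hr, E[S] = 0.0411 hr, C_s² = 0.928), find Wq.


ρ = λ·E[S] = 13.98·0.0411 = 0.5746
E[S²] = E[S]²(1+C_s²) = 0.0411²·(1+0.928) = 0.003257
Wq = λ·E[S²]/(2(1−ρ)) = 13.98·0.003257/(2·0.4254) = 0.05351 hr

Final: 0.05351 hr


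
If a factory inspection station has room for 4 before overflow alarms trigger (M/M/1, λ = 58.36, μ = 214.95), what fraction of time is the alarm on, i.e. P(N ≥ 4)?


ρ = 58.36/214.95 = 0.2715
P(N ≥ n) = ρ^n = 0.2715^4 = 0.005434

Final: 0.005434


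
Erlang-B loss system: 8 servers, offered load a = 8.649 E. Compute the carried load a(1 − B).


B(8,8.649) = 0.270815 (Erlang-B)
Carried load = a(1 − B) = 8.649·(1 − 0.270815) = 8.649·0.729185 = 6.3067 E

Final: 6.3067 Erlangs


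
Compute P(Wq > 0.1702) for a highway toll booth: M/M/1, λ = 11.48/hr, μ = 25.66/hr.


ρ = 11.48/25.66 = 0.4474
P(Wq > t) = ρ·e^{−(μ−λ)t} = 0.4474·e^{−2.4134}
= 0.4474·0.089507 = 0.040045

Final: 0.040045


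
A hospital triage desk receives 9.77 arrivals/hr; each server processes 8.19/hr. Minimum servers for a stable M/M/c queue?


Stability requires cμ > λ ⇔ c > λ/μ.
λ/μ = 9.77/8.19 = 1.1929
Minimum integer c = ⌊1.1929⌋ + 1 = 2
Check: 2·8.19 = 16.38 > 9.77, while 1·8.19 = 8.19 ≤ 9.77

Final: 2 servers


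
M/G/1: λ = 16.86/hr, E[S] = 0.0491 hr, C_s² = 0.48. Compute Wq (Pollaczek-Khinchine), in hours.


ρ = λ·E[S] = 16.86·0.0491 = 0.8278
E[S²] = E[S]²(1+C_s²) = 0.0491²·(1+0.48) = 0.003568
Wq = λ·E[S²]/(2(1−ρ)) = 16.86·0.003568/(2·0.1722) = 0.17470 hr

Final: 0.17470 hr


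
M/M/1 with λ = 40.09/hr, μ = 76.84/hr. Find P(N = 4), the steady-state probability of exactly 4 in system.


ρ = 40.09/76.84 = 0.5217
P_n = (1−ρ)·ρ^n = (1 − 0.5217)·0.5217^4 = 0.4783·0.074096 = 0.035438

Final: 0.035438


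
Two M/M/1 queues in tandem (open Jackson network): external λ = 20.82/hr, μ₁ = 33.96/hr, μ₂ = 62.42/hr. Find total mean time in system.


Each node sees arrival rate λ = 20.82/hr (tandem ⇒ throughput preserved).
W₁ = 1/(μ₁−λ) = 1/(33.96−20.82) = 0.07610 hr
W₂ = 1/(μ₂−λ) = 1/(62.42−20.82) = 0.02404 hr
W_total = W₁ + W₂ = 0.07610 + 0.02404 = 0.10014 hr

Final: 0.10014 hr


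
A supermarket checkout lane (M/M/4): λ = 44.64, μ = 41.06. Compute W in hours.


a = 1.0872; ρ = 0.2718; P₀ = 0.336441
Lq = P₀·a^c·ρ/(c!(1−ρ)²) = 0.01004
Wq = Lq/λ = 0.01004/44.64 = 0.0002249 hr
W = Wq + 1/μ = 0.0002249 + 0.02435 = 0.02458 hr

Final: 0.02458 hr


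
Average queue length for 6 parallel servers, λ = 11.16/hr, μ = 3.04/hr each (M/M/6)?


a = λ/μ = 3.6711; ρ = a/6 = 0.6118
P₀ = 0.024075
Lq = P₀·a^c·ρ / (c!·(1−ρ)²) = 0.024075·2447.61816·0.6118/(720·0.15067)
= 0.33236

Final: 0.33236


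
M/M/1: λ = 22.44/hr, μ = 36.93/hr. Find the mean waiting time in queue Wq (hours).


ρ = 22.44/36.93 = 0.6076
Wq = ρ/(μ−λ) = 0.6076/(36.93 − 22.44) = 0.6076/14.49 = 0.04193 hr

Final: 0.04193 hr


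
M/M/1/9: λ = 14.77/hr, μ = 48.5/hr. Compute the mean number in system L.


ρ = 14.77/48.5 = 0.3045
L = ρ[1 − (K+1)ρ^K + Kρ^(K+1)] / [(1−ρ)(1−ρ^(K+1))]
Numerator: 0.3045·(1 − 10·0.00002253 + 9·0.000006861) = 0.304486
Denominator: (0.6955)·(0.999993) = 0.695459
L = 0.304486/0.695459 = 0.4378

Final: 0.4378


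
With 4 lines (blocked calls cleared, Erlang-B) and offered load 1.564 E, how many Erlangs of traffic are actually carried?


B(4,1.564) = 0.053340 (Erlang-B)
Carried load = a(1 − B) = 1.564·(1 − 0.053340) = 1.564·0.946660 = 1.4806 E

Final: 1.4806 Erlangs


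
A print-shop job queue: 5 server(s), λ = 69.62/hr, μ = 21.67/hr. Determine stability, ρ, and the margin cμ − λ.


Total capacity cμ = 5·21.67 = 108.35/hr
ρ = λ/(cμ) = 69.62/108.35 = 0.6425
Stable ⇔ ρ < 1: YES
Spare capacity = cμ − λ = 108.35 − 69.62 = 38.73/hr

Final: ρ = 0.6425; stable; margin = 38.73/hr


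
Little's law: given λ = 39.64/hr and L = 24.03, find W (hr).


W = L/λ = 24.03/39.64 = 0.6062 hr

Final: 0.6062 hr


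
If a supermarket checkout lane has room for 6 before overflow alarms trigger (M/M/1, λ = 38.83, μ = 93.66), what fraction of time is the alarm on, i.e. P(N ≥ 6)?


ρ = 38.83/93.66 = 0.4146
P(N ≥ n) = ρ^n = 0.4146^6 = 0.005078

Final: 0.005078


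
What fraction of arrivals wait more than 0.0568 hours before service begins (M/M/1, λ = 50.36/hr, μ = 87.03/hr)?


ρ = 50.36/87.03 = 0.5787
P(Wq > t) = ρ·e^{−(μ−λ)t} = 0.5787·e^{−2.0829}
= 0.5787·0.124574 = 0.072085

Final: 0.072085


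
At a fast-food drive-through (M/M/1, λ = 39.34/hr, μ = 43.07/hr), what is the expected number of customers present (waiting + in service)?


ρ = λ/μ = 39.34/43.07 = 0.9134
L = ρ/(1−ρ) = 0.9134/(1 − 0.9134) = 0.9134/0.08660 = 10.5469

Final: 10.5469


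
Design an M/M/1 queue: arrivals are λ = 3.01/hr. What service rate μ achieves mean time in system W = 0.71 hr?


W = 1/(μ−λ) ⇒ μ − λ = 1/W = 1/0.71 = 1.4085
μ = λ + 1/W = 3.01 + 1.4085 = 4.4185 per hr

Final: 4.4185 /hr


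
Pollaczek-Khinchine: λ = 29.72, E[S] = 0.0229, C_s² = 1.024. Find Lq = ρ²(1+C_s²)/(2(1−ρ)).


ρ = λ·E[S] = 29.72·0.0229 = 0.6806
Lq = ρ²(1+C_s²)/(2(1−ρ)) = 0.4632·(1+1.024)/(2·0.3194)
= 0.4632·2.0240/0.6388 = 1.46757

Final: 1.46757


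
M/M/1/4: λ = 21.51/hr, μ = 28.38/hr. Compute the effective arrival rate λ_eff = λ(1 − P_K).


ρ = 0.7579; P_K = (1−ρ)ρ^4/(1−ρ^5) = 0.106528
λ_eff = λ(1 − P_K) = 21.51·(1 − 0.106528) = 21.51·0.893472 = 19.2186 /hr

Final: 19.2186 /hr


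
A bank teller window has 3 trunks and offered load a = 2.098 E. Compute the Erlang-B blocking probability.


B(c,a) = (a^c/c!) / Σ_{k=0}^{c} a^k/k!
a^3/3! = 1.539094
Σ terms (k=0..3): 1.00000 + 2.09800 + 2.20080 + 1.53909 = 6.837896
B = 1.539094/6.837896 = 0.225083

Final: 0.225083


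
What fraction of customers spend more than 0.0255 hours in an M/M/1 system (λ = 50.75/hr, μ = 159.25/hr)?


W ~ Exponential(μ−λ) for M/M/1.
μ − λ = 159.25 − 50.75 = 108.5000
P(W > t) = e^{−(μ−λ)t} = e^{−2.7668} = 0.062866

Final: 0.062866


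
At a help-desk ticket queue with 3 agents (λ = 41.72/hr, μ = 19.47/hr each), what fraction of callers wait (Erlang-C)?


a = λ/μ = 2.1428; ρ = a/3 = 0.7143
P₀ = 0.089467 (from M/M/c formula)
C(c,a) = [a^c/(c!(1−ρ))]·P₀ = [9.83864/(6·0.2857)]·0.089467
= 5.73872·0.089467 = 0.513428

Final: 0.513428


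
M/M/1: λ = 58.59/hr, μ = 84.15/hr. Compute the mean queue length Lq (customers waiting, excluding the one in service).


ρ = 58.59/84.15 = 0.6963
Lq = ρ²/(1−ρ) = 0.4848/0.3037 = 1.5960

Final: 1.5960


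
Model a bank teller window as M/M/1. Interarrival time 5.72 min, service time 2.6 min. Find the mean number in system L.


λ = 60/5.72 = 10.4895 /hr
μ = 60/2.6 = 23.0769 /hr
ρ = λ/μ = 10.4895/23.0769 = 0.4545
L = ρ/(1−ρ) = 0.4545/0.5455 = 0.8333

Final: 0.8333


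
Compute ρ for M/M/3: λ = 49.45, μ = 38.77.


ρ = λ/(cμ) = 49.45/(3·38.77) = 49.45/116.31 = 0.4252

Final: 0.4252


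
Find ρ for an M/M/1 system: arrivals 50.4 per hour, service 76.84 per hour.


ρ = λ/μ = 50.4/76.84 = 0.6559

Final: 0.6559


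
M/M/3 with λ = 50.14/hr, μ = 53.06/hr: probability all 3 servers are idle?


a = λ/μ = 50.14/53.06 = 0.9450; ρ = a/c = 0.3150
Σ_{k=0}^{2} a^k/k! (terms k=0..2) = 1.00000 + 0.94497 + 0.44648 = 2.39145
Tail: a^3/(3!(1−ρ)) = 0.84382/(6·0.6850) = 0.20531
P₀ = 1/(2.39145 + 0.20531) = 1/2.59676 = 0.385096

Final: 0.385096


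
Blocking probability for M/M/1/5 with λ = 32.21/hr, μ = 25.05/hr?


ρ = λ/μ = 32.21/25.05 = 1.2858
P_K = (1−ρ)ρ^K/(1−ρ^(K+1)) = (-0.2858·3.514916)/(1 − 4.519579)
= -1.004663/-3.519579 = 0.285450

Final: 0.285450


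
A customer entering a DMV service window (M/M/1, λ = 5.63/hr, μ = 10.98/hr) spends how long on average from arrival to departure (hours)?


W = 1/(μ−λ) = 1/(10.98 − 5.63) = 1/5.35 = 0.1869 hr

Final: 0.1869 hr


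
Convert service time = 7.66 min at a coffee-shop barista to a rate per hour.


μ = 1/(service time) in consistent units.
1 hour = 60 min, so μ = 60/7.66 = 7.8329 per hour

Final: 7.8329 /hr


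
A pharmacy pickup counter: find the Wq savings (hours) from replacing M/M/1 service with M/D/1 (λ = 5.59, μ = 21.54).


ρ = 5.59/21.54 = 0.2595
Wq(M/M/1) = ρ/(μ−λ) = 0.2595/15.95 = 0.01627 hr
Wq(M/D/1) = ρ/(2(μ−λ)) = 0.008135 hr
Savings = 0.01627 − 0.008135 = 0.008135 hr

Final: 0.008135 hr


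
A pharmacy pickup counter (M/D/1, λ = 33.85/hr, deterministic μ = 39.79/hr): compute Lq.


ρ = 33.85/39.79 = 0.8507
M/D/1: Lq = ρ²/(2(1−ρ)) = 0.7237/(2·0.1493) = 2.42397

Final: 2.42397


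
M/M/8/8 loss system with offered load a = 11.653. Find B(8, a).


B(c,a) = (a^c/c!) / Σ_{k=0}^{c} a^k/k!
a^8/8! = 8432.987337
Σ terms (k=0..8): 1.00000 + 11.65300 + 67.89620 + 263.73149 + 768.31576 + 1790.63672 + 3477.71495 + 5789.40176 + 8432.98734 = 20603.337225
B = 8432.987337/20603.337225 = 0.409302

Final: 0.409302


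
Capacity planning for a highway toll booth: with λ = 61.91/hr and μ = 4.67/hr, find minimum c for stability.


Stability requires cμ > λ ⇔ c > λ/μ.
λ/μ = 61.91/4.67 = 13.2570
Minimum integer c = ⌊13.2570⌋ + 1 = 14
Check: 14·4.67 = 65.38 > 61.91, while 13·4.67 = 60.71 ≤ 61.91

Final: 14 servers


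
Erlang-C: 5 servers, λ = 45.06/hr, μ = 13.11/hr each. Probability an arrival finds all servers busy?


a = λ/μ = 3.4371; ρ = a/5 = 0.6874
P₀ = 0.028000 (from M/M/c formula)
C(c,a) = [a^c/(c!(1−ρ))]·P₀ = [479.66991/(120·0.3126)]·0.028000
= 12.78769·0.028000 = 0.358061

Final: 0.358061


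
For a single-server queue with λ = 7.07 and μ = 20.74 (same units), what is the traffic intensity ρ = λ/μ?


ρ = λ/μ = 7.07/20.74 = 0.3409

Final: 0.3409


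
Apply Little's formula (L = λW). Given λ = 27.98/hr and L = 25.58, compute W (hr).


W = L/λ = 25.58/27.98 = 0.9142 hr

Final: 0.9142 hr


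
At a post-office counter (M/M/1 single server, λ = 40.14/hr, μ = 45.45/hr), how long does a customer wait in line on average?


ρ = 40.14/45.45 = 0.8832
Wq = ρ/(μ−λ) = 0.8832/(45.45 − 40.14) = 0.8832/5.31 = 0.1663 hr

Final: 0.1663 hr


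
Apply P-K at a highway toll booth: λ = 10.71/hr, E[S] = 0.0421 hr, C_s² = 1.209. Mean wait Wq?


ρ = λ·E[S] = 10.71·0.0421 = 0.4509
E[S²] = E[S]²(1+C_s²) = 0.0421²·(1+1.209) = 0.003915
Wq = λ·E[S²]/(2(1−ρ)) = 10.71·0.003915/(2·0.5491) = 0.03818 hr

Final: 0.03818 hr


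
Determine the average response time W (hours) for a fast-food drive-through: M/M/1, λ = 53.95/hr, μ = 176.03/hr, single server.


W = 1/(μ−λ) = 1/(176.03 − 53.95) = 1/122.08 = 0.008191 hr

Final: 0.008191 hr


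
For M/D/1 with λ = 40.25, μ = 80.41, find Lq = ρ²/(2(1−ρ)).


ρ = 40.25/80.41 = 0.5006
M/D/1: Lq = ρ²/(2(1−ρ)) = 0.2506/(2·0.4994) = 0.25084

Final: 0.25084


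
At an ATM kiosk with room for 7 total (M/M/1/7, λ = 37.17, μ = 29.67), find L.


ρ = 37.17/29.67 = 1.2528
L = ρ[1 − (K+1)ρ^K + Kρ^(K+1)] / [(1−ρ)(1−ρ^(K+1))]
Numerator: 1.2528·(1 − 8·4.843119 + 7·6.067365) = 5.921400
Denominator: (-0.2528)·(-5.067365) = 1.280931
L = 5.921400/1.280931 = 4.6227

Final: 4.6227


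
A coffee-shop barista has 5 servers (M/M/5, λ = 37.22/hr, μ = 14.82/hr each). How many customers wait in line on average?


a = λ/μ = 2.5115; ρ = a/5 = 0.5023
P₀ = 0.079139
Lq = P₀·a^c·ρ / (c!·(1−ρ)²) = 0.079139·99.91733·0.5023/(120·0.24771)
= 0.13362

Final: 0.13362


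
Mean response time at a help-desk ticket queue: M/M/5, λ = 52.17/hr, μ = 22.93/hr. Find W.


a = 2.2752; ρ = 0.4550; P₀ = 0.101265
Lq = P₀·a^c·ρ/(c!(1−ρ)²) = 0.07883
Wq = Lq/λ = 0.07883/52.17 = 0.001511 hr
W = Wq + 1/μ = 0.001511 + 0.04361 = 0.04512 hr

Final: 0.04512 hr


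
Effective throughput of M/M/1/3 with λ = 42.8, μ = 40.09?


ρ = 1.0676; P_K = (1−ρ)ρ^3/(1−ρ^4) = 0.275037
λ_eff = λ(1 − P_K) = 42.8·(1 − 0.275037) = 42.8·0.724963 = 31.0284 /hr

Final: 31.0284 /hr


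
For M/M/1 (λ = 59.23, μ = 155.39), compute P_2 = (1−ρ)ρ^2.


ρ = 59.23/155.39 = 0.3812
P_n = (1−ρ)·ρ^n = (1 − 0.3812)·0.3812^2 = 0.6188·0.145291 = 0.089910

Final: 0.089910


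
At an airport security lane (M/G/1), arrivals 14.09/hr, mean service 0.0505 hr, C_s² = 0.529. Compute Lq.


ρ = λ·E[S] = 14.09·0.0505 = 0.7115
Lq = ρ²(1+C_s²)/(2(1−ρ)) = 0.5063·(1+0.529)/(2·0.2885)
= 0.5063·1.5290/0.5769 = 1.34185

Final: 1.34185


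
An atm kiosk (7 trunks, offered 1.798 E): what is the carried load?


B(7,1.798) = 0.001997 (Erlang-B)
Carried load = a(1 − B) = 1.798·(1 − 0.001997) = 1.798·0.998003 = 1.7944 E

Final: 1.7944 Erlangs


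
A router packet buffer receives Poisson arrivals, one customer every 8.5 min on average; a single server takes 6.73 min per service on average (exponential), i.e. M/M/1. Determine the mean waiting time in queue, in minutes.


λ = 60/8.5 = 7.0588 /hr
μ = 60/6.73 = 8.9153 /hr
ρ = λ/μ = 7.0588/8.9153 = 0.7918
Wq = ρ/(μ−λ) = 0.7918/(8.9153−7.0588) = 0.42649 hr
In minutes: 0.42649·60 = 25.589 min

Final: 25.589 min


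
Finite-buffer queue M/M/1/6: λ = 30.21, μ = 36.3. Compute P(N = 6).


ρ = λ/μ = 30.21/36.3 = 0.8322
P_K = (1−ρ)ρ^K/(1−ρ^(K+1)) = (0.1678·0.332250)/(1 − 0.276509)
= 0.055741/0.723491 = 0.077045

Final: 0.077045


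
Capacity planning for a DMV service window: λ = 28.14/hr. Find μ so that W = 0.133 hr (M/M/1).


W = 1/(μ−λ) ⇒ μ − λ = 1/W = 1/0.133 = 7.5188
μ = λ + 1/W = 28.14 + 7.5188 = 35.6588 per hr

Final: 35.6588 /hr


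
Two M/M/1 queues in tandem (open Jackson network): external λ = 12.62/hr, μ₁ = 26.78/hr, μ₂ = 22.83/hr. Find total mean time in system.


Each node sees arrival rate λ = 12.62/hr (tandem ⇒ throughput preserved).
W₁ = 1/(μ₁−λ) = 1/(26.78−12.62) = 0.07062 hr
W₂ = 1/(μ₂−λ) = 1/(22.83−12.62) = 0.09794 hr
W_total = W₁ + W₂ = 0.07062 + 0.09794 = 0.16856 hr

Final: 0.16856 hr


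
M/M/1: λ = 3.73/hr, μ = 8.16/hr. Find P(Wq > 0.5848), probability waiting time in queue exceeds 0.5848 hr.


ρ = 3.73/8.16 = 0.4571
P(Wq > t) = ρ·e^{−(μ−λ)t} = 0.4571·e^{−2.5907}
= 0.4571·0.074970 = 0.034269

Final: 0.034269


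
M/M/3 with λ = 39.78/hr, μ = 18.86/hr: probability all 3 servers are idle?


a = λ/μ = 39.78/18.86 = 2.1092; ρ = a/c = 0.7031
Σ_{k=0}^{2} a^k/k! (terms k=0..2) = 1.00000 + 2.10923 + 2.22442 = 5.33364
Tail: a^3/(3!(1−ρ)) = 9.38360/(6·0.2969) = 5.26710
P₀ = 1/(5.33364 + 5.26710) = 1/10.60074 = 0.094333

Final: 0.094333


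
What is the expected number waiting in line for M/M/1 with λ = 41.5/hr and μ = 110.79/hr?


ρ = 41.5/110.79 = 0.3746
Lq = ρ²/(1−ρ) = 0.1403/0.6254 = 0.2243

Final: 0.2243


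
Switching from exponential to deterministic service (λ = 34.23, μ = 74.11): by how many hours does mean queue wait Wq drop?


ρ = 34.23/74.11 = 0.4619
Wq(M/M/1) = ρ/(μ−λ) = 0.4619/39.88 = 0.01158 hr
Wq(M/D/1) = ρ/(2(μ−λ)) = 0.005791 hr
Savings = 0.01158 − 0.005791 = 0.005791 hr

Final: 0.005791 hr


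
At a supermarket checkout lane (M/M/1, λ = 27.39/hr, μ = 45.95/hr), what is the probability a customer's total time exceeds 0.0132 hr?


W ~ Exponential(μ−λ) for M/M/1.
μ − λ = 45.95 − 27.39 = 18.5600
P(W > t) = e^{−(μ−λ)t} = e^{−0.2450} = 0.782711

Final: 0.782711


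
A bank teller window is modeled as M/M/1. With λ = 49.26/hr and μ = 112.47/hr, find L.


ρ = λ/μ = 49.26/112.47 = 0.4380
L = ρ/(1−ρ) = 0.4380/(1 − 0.4380) = 0.4380/0.5620 = 0.7793

Final: 0.7793


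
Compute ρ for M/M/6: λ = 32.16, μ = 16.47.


ρ = λ/(cμ) = 32.16/(6·16.47) = 32.16/98.82 = 0.3254

Final: 0.3254


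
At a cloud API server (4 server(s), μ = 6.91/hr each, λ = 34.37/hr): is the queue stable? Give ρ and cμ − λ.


Total capacity cμ = 4·6.91 = 27.64/hr
ρ = λ/(cμ) = 34.37/27.64 = 1.2435
Stable ⇔ ρ < 1: NO
Spare capacity = cμ − λ = 27.64 − 34.37 = -6.73/hr

Final: ρ = 1.2435; unstable; margin = -6.73/hr


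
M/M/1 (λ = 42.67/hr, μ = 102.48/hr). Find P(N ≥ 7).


ρ = 42.67/102.48 = 0.4164
P(N ≥ n) = ρ^n = 0.4164^7 = 0.002170

Final: 0.002170


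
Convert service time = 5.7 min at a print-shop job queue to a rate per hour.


μ = 1/(service time) in consistent units.
1 hour = 60 min, so μ = 60/5.7 = 10.5263 per hour

Final: 10.5263 /hr


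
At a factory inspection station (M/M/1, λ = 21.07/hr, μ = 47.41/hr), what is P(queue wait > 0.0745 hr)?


ρ = 21.07/47.41 = 0.4444
P(Wq > t) = ρ·e^{−(μ−λ)t} = 0.4444·e^{−1.9623}
= 0.4444·0.140531 = 0.062455

Final: 0.062455


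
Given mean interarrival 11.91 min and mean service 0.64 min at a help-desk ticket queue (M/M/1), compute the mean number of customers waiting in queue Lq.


λ = 60/11.91 = 5.0378 /hr
μ = 60/0.64 = 93.7500 /hr
ρ = λ/μ = 5.0378/93.7500 = 0.05374
Lq = ρ²/(1−ρ) = 0.002888/0.9463 = 0.003052

Final: 0.003052


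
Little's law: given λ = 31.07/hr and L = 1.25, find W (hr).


W = L/λ = 1.25/31.07 = 0.04023 hr

Final: 0.04023 hr


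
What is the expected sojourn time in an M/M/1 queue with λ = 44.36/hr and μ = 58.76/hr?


W = 1/(μ−λ) = 1/(58.76 − 44.36) = 1/14.40 = 0.06944 hr

Final: 0.06944 hr


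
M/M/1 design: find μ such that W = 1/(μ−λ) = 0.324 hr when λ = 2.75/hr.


W = 1/(μ−λ) ⇒ μ − λ = 1/W = 1/0.324 = 3.0864
μ = λ + 1/W = 2.75 + 3.0864 = 5.8364 per hr

Final: 5.8364 /hr


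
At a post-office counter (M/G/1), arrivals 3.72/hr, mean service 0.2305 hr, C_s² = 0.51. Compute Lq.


ρ = λ·E[S] = 3.72·0.2305 = 0.8575
Lq = ρ²(1+C_s²)/(2(1−ρ)) = 0.7352·(1+0.51)/(2·0.1425)
= 0.7352·1.5100/0.2851 = 3.89438

Final: 3.89438


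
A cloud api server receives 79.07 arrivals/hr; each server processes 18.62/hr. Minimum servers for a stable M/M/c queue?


Stability requires cμ > λ ⇔ c > λ/μ.
λ/μ = 79.07/18.62 = 4.2465
Minimum integer c = ⌊4.2465⌋ + 1 = 5
Check: 5·18.62 = 93.10 > 79.07, while 4·18.62 = 74.48 ≤ 79.07

Final: 5 servers


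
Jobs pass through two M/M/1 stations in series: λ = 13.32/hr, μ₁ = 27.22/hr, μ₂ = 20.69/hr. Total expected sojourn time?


Each node sees arrival rate λ = 13.32/hr (tandem ⇒ throughput preserved).
W₁ = 1/(μ₁−λ) = 1/(27.22−13.32) = 0.07194 hr
W₂ = 1/(μ₂−λ) = 1/(20.69−13.32) = 0.13569 hr
W_total = W₁ + W₂ = 0.07194 + 0.13569 = 0.20763 hr

Final: 0.20763 hr


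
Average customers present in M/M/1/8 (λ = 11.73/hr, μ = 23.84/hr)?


ρ = 11.73/23.84 = 0.4920
L = ρ[1 − (K+1)ρ^K + Kρ^(K+1)] / [(1−ρ)(1−ρ^(K+1))]
Numerator: 0.4920·(1 − 9·0.003435 + 8·0.001690) = 0.483472
Denominator: (0.5080)·(0.998310) = 0.507111
L = 0.483472/0.507111 = 0.9534

Final: 0.9534


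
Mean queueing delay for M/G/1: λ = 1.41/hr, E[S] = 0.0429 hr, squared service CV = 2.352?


ρ = λ·E[S] = 1.41·0.0429 = 0.06049
E[S²] = E[S]²(1+C_s²) = 0.0429²·(1+2.352) = 0.006169
Wq = λ·E[S²]/(2(1−ρ)) = 1.41·0.006169/(2·0.9395) = 0.004629 hr

Final: 0.004629 hr


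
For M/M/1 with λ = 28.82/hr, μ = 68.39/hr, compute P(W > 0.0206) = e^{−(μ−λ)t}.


W ~ Exponential(μ−λ) for M/M/1.
μ − λ = 68.39 − 28.82 = 39.5700
P(W > t) = e^{−(μ−λ)t} = e^{−0.8151} = 0.442576

Final: 0.442576


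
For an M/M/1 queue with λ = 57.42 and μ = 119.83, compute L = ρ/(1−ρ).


ρ = λ/μ = 57.42/119.83 = 0.4792
L = ρ/(1−ρ) = 0.4792/(1 − 0.4792) = 0.4792/0.5208 = 0.9200

Final: 0.9200


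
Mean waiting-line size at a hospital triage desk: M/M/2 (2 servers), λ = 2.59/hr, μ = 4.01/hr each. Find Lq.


a = λ/μ = 0.6459; ρ = a/2 = 0.3229
P₀ = 0.511781
Lq = P₀·a^c·ρ / (c!·(1−ρ)²) = 0.511781·0.41717·0.3229/(2·0.45841)
= 0.07520

Final: 0.07520


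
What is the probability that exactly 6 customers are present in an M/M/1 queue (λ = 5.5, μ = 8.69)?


ρ = 5.5/8.69 = 0.6329
P_n = (1−ρ)·ρ^n = (1 − 0.6329)·0.6329^6 = 0.3671·0.064277 = 0.023595

Final: 0.023595


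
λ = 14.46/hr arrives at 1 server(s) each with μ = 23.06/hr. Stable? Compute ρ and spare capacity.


Total capacity cμ = 1·23.06 = 23.06/hr
ρ = λ/(cμ) = 14.46/23.06 = 0.6271
Stable ⇔ ρ < 1: YES
Spare capacity = cμ − λ = 23.06 − 14.46 = 8.60/hr

Final: ρ = 0.6271; stable; margin = 8.60/hr


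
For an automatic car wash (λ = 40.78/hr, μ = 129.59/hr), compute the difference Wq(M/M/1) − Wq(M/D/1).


ρ = 40.78/129.59 = 0.3147
Wq(M/M/1) = ρ/(μ−λ) = 0.3147/88.81 = 0.003543 hr
Wq(M/D/1) = ρ/(2(μ−λ)) = 0.001772 hr
Savings = 0.003543 − 0.001772 = 0.001772 hr

Final: 0.001772 hr


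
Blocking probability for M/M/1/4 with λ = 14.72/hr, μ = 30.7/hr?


ρ = λ/μ = 14.72/30.7 = 0.4795
P_K = (1−ρ)ρ^K/(1−ρ^(K+1)) = (0.5205·0.052854)/(1 − 0.025342)
= 0.027512/0.974658 = 0.028227

Final: 0.028227


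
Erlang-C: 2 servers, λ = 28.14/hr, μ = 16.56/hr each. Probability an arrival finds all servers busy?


a = λ/μ = 1.6993; ρ = a/2 = 0.8496
P₀ = 0.081293 (from M/M/c formula)
C(c,a) = [a^c/(c!(1−ρ))]·P₀ = [2.88754/(2·0.1504)]·0.081293
= 9.60193·0.081293 = 0.780568

Final: 0.780568


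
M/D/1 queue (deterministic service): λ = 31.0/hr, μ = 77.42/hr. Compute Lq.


ρ = 31.0/77.42 = 0.4004
M/D/1: Lq = ρ²/(2(1−ρ)) = 0.1603/(2·0.5996) = 0.13370

Final: 0.13370


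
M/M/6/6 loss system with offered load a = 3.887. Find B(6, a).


B(c,a) = (a^c/c!) / Σ_{k=0}^{c} a^k/k!
a^6/6! = 4.790212
Σ terms (k=0..6): 1.00000 + 3.88700 + 7.55438 + 9.78796 + 9.51145 + 7.39420 + 4.79021 = 43.925220
B = 4.790212/43.925220 = 0.109054

Final: 0.109054


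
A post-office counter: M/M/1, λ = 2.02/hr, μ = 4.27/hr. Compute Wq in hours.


ρ = 2.02/4.27 = 0.4731
Wq = ρ/(μ−λ) = 0.4731/(4.27 − 2.02) = 0.4731/2.25 = 0.2103 hr

Final: 0.2103 hr


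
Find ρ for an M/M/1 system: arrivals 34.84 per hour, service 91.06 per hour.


ρ = λ/μ = 34.84/91.06 = 0.3826

Final: 0.3826


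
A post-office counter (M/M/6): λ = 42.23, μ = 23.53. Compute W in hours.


a = 1.7947; ρ = 0.2991; P₀ = 0.166046
Lq = P₀·a^c·ρ/(c!(1−ρ)²) = 0.004693
Wq = Lq/λ = 0.004693/42.23 = 0.0001111 hr
W = Wq + 1/μ = 0.0001111 + 0.04250 = 0.04261 hr

Final: 0.04261 hr


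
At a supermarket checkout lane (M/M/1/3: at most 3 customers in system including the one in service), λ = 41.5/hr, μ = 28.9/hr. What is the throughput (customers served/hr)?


ρ = 1.4360; P_K = (1−ρ)ρ^3/(1−ρ^4) = 0.396975
λ_eff = λ(1 − P_K) = 41.5·(1 − 0.396975) = 41.5·0.603025 = 25.0256 /hr

Final: 25.0256 /hr


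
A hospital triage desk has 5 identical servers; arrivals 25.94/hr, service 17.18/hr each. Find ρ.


ρ = λ/(cμ) = 25.94/(5·17.18) = 25.94/85.90 = 0.3020

Final: 0.3020


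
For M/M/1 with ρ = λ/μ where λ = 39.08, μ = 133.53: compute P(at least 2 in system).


ρ = 39.08/133.53 = 0.2927
P(N ≥ n) = ρ^n = 0.2927^2 = 0.085655

Final: 0.085655


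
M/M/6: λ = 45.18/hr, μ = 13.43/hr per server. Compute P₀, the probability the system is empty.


a = λ/μ = 45.18/13.43 = 3.3641; ρ = a/c = 0.5607
Σ_{k=0}^{5} a^k/k! (terms k=0..5) = 1.00000 + 3.36411 + 5.65862 + 6.34541 + 5.33666 + 3.59062 = 25.29542
Tail: a^6/(6!(1−ρ)) = 1449.51023/(720·0.4393) = 4.58261
P₀ = 1/(25.29542 + 4.58261) = 1/29.87803 = 0.033469

Final: 0.033469


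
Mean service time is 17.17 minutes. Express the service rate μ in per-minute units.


μ = 1/(service time) in consistent units.
1 minute = 1 min, so μ = 1/17.17 = 0.05824 per minute

Final: 0.05824 /min


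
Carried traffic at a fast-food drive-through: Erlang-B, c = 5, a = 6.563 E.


B(5,6.563) = 0.397937 (Erlang-B)
Carried load = a(1 − B) = 6.563·(1 − 0.397937) = 6.563·0.602063 = 3.9513 E

Final: 3.9513 Erlangs


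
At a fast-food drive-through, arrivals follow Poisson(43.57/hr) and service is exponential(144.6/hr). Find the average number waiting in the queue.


ρ = 43.57/144.6 = 0.3013
Lq = ρ²/(1−ρ) = 0.09079/0.6987 = 0.1299

Final: 0.1299


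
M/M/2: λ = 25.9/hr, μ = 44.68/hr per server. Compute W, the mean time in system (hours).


a = 0.5797; ρ = 0.2898; P₀ = 0.550581
Lq = P₀·a^c·ρ/(c!(1−ρ)²) = 0.05316
Wq = Lq/λ = 0.05316/25.9 = 0.002053 hr
W = Wq + 1/μ = 0.002053 + 0.02238 = 0.02443 hr

Final: 0.02443 hr


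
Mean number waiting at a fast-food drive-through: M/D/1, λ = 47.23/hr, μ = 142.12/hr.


ρ = 47.23/142.12 = 0.3323
M/D/1: Lq = ρ²/(2(1−ρ)) = 0.1104/(2·0.6677) = 0.08270

Final: 0.08270


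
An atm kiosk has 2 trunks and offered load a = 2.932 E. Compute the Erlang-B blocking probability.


B(c,a) = (a^c/c!) / Σ_{k=0}^{c} a^k/k!
a^2/2! = 4.298312
Σ terms (k=0..2): 1.00000 + 2.93200 + 4.29831 = 8.230312
B = 4.298312/8.230312 = 0.522254

Final: 0.522254


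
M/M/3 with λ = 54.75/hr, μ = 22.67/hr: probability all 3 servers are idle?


a = λ/μ = 54.75/22.67 = 2.4151; ρ = a/c = 0.8050
Σ_{k=0}^{2} a^k/k! (terms k=0..2) = 1.00000 + 2.41509 + 2.91632 = 6.33141
Tail: a^3/(3!(1−ρ)) = 14.08633/(6·0.1950) = 12.04137
P₀ = 1/(6.33141 + 12.04137) = 1/18.37277 = 0.054428

Final: 0.054428


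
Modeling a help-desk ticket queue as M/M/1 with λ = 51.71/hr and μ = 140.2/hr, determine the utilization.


ρ = λ/μ = 51.71/140.2 = 0.3688

Final: 0.3688


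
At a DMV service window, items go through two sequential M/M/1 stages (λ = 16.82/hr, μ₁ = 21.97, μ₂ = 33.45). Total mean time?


Each node sees arrival rate λ = 16.82/hr (tandem ⇒ throughput preserved).
W₁ = 1/(μ₁−λ) = 1/(21.97−16.82) = 0.19417 hr
W₂ = 1/(μ₂−λ) = 1/(33.45−16.82) = 0.06013 hr
W_total = W₁ + W₂ = 0.19417 + 0.06013 = 0.25431 hr

Final: 0.25431 hr


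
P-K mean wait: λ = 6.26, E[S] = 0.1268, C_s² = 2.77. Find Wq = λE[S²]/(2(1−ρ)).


ρ = λ·E[S] = 6.26·0.1268 = 0.7938
E[S²] = E[S]²(1+C_s²) = 0.1268²·(1+2.77) = 0.060615
Wq = λ·E[S²]/(2(1−ρ)) = 6.26·0.060615/(2·0.2062) = 0.91996 hr

Final: 0.91996 hr


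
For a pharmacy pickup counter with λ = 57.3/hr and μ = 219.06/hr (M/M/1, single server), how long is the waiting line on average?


ρ = 57.3/219.06 = 0.2616
Lq = ρ²/(1−ρ) = 0.06842/0.7384 = 0.09266

Final: 0.09266


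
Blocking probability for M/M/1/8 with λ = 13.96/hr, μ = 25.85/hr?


ρ = λ/μ = 13.96/25.85 = 0.5400
P_K = (1−ρ)ρ^K/(1−ρ^(K+1)) = (0.4600·0.007234)/(1 − 0.003907)
= 0.003328/0.996093 = 0.003341

Final: 0.003341


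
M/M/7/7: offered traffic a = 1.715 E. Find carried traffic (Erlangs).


B(7,1.715) = 0.001559 (Erlang-B)
Carried load = a(1 − B) = 1.715·(1 − 0.001559) = 1.715·0.998441 = 1.7123 E

Final: 1.7123 Erlangs


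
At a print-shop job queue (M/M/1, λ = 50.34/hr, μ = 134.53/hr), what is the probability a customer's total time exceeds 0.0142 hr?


W ~ Exponential(μ−λ) for M/M/1.
μ − λ = 134.53 − 50.34 = 84.1900
P(W > t) = e^{−(μ−λ)t} = e^{−1.1955} = 0.302553

Final: 0.302553


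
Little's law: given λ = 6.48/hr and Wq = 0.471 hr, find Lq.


Lq = λWq = 6.48·0.471 = 3.0521

Final: 3.0521


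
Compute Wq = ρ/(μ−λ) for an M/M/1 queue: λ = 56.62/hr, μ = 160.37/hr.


ρ = 56.62/160.37 = 0.3531
Wq = ρ/(μ−λ) = 0.3531/(160.37 − 56.62) = 0.3531/103.75 = 0.003403 hr

Final: 0.003403 hr


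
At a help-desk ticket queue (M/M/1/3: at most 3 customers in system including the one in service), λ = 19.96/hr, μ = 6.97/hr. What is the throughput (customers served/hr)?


ρ = 2.8637; P_K = (1−ρ)ρ^3/(1−ρ^4) = 0.660625
λ_eff = λ(1 − P_K) = 19.96·(1 − 0.660625) = 19.96·0.339375 = 6.7739 /hr

Final: 6.7739 /hr


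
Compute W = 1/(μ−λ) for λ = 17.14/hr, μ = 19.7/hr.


W = 1/(μ−λ) = 1/(19.7 − 17.14) = 1/2.56 = 0.3906 hr

Final: 0.3906 hr


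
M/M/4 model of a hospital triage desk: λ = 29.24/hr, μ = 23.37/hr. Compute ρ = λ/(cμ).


ρ = λ/(cμ) = 29.24/(4·23.37) = 29.24/93.48 = 0.3128

Final: 0.3128


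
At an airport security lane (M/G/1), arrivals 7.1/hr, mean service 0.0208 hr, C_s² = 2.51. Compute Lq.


ρ = λ·E[S] = 7.1·0.0208 = 0.1477
Lq = ρ²(1+C_s²)/(2(1−ρ)) = 0.02181·(1+2.51)/(2·0.8523)
= 0.02181·3.5100/1.7046 = 0.04491

Final: 0.04491


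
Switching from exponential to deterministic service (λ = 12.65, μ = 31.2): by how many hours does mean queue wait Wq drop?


ρ = 12.65/31.2 = 0.4054
Wq(M/M/1) = ρ/(μ−λ) = 0.4054/18.55 = 0.02186 hr
Wq(M/D/1) = ρ/(2(μ−λ)) = 0.01093 hr
Savings = 0.02186 − 0.01093 = 0.01093 hr

Final: 0.01093 hr


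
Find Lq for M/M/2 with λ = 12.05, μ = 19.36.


a = λ/μ = 0.6224; ρ = a/2 = 0.3112
P₀ = 0.525310
Lq = P₀·a^c·ρ / (c!·(1−ρ)²) = 0.525310·0.38740·0.3112/(2·0.47443)
= 0.06675

Final: 0.06675


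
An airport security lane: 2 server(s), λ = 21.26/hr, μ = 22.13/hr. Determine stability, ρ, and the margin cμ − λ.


Total capacity cμ = 2·22.13 = 44.26/hr
ρ = λ/(cμ) = 21.26/44.26 = 0.4803
Stable ⇔ ρ < 1: YES
Spare capacity = cμ − λ = 44.26 − 21.26 = 23.00/hr

Final: ρ = 0.4803; stable; margin = 23.00/hr


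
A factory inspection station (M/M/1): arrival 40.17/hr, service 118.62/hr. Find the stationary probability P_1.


ρ = 40.17/118.62 = 0.3386
P_n = (1−ρ)·ρ^n = (1 − 0.3386)·0.3386^1 = 0.6614·0.338644 = 0.223964

Final: 0.223964


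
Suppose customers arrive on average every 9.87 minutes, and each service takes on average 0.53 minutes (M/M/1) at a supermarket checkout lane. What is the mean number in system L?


λ = 60/9.87 = 6.0790 /hr
μ = 60/0.53 = 113.2075 /hr
ρ = λ/μ = 6.0790/113.2075 = 0.05370
L = ρ/(1−ρ) = 0.05370/0.9463 = 0.05675

Final: 0.05675


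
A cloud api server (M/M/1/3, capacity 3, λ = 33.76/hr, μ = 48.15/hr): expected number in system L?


ρ = 33.76/48.15 = 0.7011
L = ρ[1 − (K+1)ρ^K + Kρ^(K+1)] / [(1−ρ)(1−ρ^(K+1))]
Numerator: 0.7011·(1 − 4·0.344682 + 3·0.241671) = 0.242795
Denominator: (0.2989)·(0.758329) = 0.226632
L = 0.242795/0.226632 = 1.0713

Final: 1.0713


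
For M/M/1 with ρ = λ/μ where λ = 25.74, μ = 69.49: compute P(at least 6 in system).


ρ = 25.74/69.49 = 0.3704
P(N ≥ n) = ρ^n = 0.3704^6 = 0.002583

Final: 0.002583


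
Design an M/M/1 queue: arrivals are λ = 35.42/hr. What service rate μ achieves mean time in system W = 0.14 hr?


W = 1/(μ−λ) ⇒ μ − λ = 1/W = 1/0.14 = 7.1429
μ = λ + 1/W = 35.42 + 7.1429 = 42.5629 per hr

Final: 42.5629 /hr


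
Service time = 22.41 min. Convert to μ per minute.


μ = 1/(service time) in consistent units.
1 minute = 1 min, so μ = 1/22.41 = 0.04462 per minute

Final: 0.04462 /min


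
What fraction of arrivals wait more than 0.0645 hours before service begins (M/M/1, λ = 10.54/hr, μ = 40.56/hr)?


ρ = 10.54/40.56 = 0.2599
P(Wq > t) = ρ·e^{−(μ−λ)t} = 0.2599·e^{−1.9363}
= 0.2599·0.144238 = 0.037482

Final: 0.037482


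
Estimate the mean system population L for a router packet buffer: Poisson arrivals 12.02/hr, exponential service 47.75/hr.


ρ = λ/μ = 12.02/47.75 = 0.2517
L = ρ/(1−ρ) = 0.2517/(1 − 0.2517) = 0.2517/0.7483 = 0.3364

Final: 0.3364


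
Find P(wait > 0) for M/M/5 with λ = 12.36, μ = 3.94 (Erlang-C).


a = λ/μ = 3.1371; ρ = a/5 = 0.6274
P₀ = 0.039947 (from M/M/c formula)
C(c,a) = [a^c/(c!(1−ρ))]·P₀ = [303.81642/(120·0.3726)]·0.039947
= 6.79517·0.039947 = 0.271443

Final: 0.271443


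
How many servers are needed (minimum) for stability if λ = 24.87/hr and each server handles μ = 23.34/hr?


Stability requires cμ > λ ⇔ c > λ/μ.
λ/μ = 24.87/23.34 = 1.0656
Minimum integer c = ⌊1.0656⌋ + 1 = 2
Check: 2·23.34 = 46.68 > 24.87, while 1·23.34 = 23.34 ≤ 24.87

Final: 2 servers


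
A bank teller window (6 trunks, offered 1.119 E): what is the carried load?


B(6,1.119) = 0.0008907 (Erlang-B)
Carried load = a(1 − B) = 1.119·(1 − 0.0008907) = 1.119·0.999109 = 1.1180 E

Final: 1.1180 Erlangs


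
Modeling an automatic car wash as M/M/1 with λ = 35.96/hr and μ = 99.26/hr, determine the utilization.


ρ = λ/μ = 35.96/99.26 = 0.3623

Final: 0.3623


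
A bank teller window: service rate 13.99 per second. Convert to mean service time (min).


Mean service time = 1/μ = 1/13.99 second = 0.07148 second
In minutes: 0.07148 × 0.0166667 = 0.001191 min

Final: 0.001191 min


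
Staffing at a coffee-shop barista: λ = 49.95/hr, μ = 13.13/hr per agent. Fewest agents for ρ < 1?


Stability requires cμ > λ ⇔ c > λ/μ.
λ/μ = 49.95/13.13 = 3.8043
Minimum integer c = ⌊3.8043⌋ + 1 = 4
Check: 4·13.13 = 52.52 > 49.95, while 3·13.13 = 39.39 ≤ 49.95

Final: 4 servers


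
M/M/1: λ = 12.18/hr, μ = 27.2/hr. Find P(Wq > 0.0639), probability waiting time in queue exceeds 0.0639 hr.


ρ = 12.18/27.2 = 0.4478
P(Wq > t) = ρ·e^{−(μ−λ)t} = 0.4478·e^{−0.9598}
= 0.4478·0.382978 = 0.171495

Final: 0.171495


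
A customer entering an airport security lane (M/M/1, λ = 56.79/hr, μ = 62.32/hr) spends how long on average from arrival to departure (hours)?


W = 1/(μ−λ) = 1/(62.32 − 56.79) = 1/5.53 = 0.1808 hr

Final: 0.1808 hr


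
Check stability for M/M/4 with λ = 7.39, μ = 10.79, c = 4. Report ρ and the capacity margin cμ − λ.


Total capacity cμ = 4·10.79 = 43.16/hr
ρ = λ/(cμ) = 7.39/43.16 = 0.1712
Stable ⇔ ρ < 1: YES
Spare capacity = cμ − λ = 43.16 − 7.39 = 35.77/hr

Final: ρ = 0.1712; stable; margin = 35.77/hr


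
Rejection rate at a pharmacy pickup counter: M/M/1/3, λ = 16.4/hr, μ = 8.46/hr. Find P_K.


ρ = λ/μ = 16.4/8.46 = 1.9385
P_K = (1−ρ)ρ^K/(1−ρ^(K+1)) = (-0.9385·7.284847)/(1 − 14.121926)
= -6.837079/-13.121926 = 0.521042

Final: 0.521042


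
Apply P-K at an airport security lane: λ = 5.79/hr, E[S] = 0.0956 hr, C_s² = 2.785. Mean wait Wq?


ρ = λ·E[S] = 5.79·0.0956 = 0.5535
E[S²] = E[S]²(1+C_s²) = 0.0956²·(1+2.785) = 0.034592
Wq = λ·E[S²]/(2(1−ρ)) = 5.79·0.034592/(2·0.4465) = 0.22430 hr

Final: 0.22430 hr


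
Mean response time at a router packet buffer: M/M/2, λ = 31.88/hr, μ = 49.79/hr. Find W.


a = 0.6403; ρ = 0.3201; P₀ = 0.514986
Lq = P₀·a^c·ρ/(c!(1−ρ)²) = 0.07312
Wq = Lq/λ = 0.07312/31.88 = 0.002294 hr
W = Wq + 1/μ = 0.002294 + 0.02008 = 0.02238 hr

Final: 0.02238 hr


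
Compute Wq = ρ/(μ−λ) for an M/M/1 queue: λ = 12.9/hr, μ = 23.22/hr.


ρ = 12.9/23.22 = 0.5556
Wq = ρ/(μ−λ) = 0.5556/(23.22 − 12.9) = 0.5556/10.32 = 0.05383 hr

Final: 0.05383 hr


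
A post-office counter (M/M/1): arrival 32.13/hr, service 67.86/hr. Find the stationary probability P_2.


ρ = 32.13/67.86 = 0.4735
P_n = (1−ρ)·ρ^n = (1 − 0.4735)·0.4735^2 = 0.5265·0.224178 = 0.118036

Final: 0.118036


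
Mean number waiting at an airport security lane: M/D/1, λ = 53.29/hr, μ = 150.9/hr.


ρ = 53.29/150.9 = 0.3531
M/D/1: Lq = ρ²/(2(1−ρ)) = 0.1247/(2·0.6469) = 0.09640

Final: 0.09640


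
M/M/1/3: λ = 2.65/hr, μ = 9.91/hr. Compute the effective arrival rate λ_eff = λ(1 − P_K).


ρ = 0.2674; P_K = (1−ρ)ρ^3/(1−ρ^4) = 0.014080
λ_eff = λ(1 − P_K) = 2.65·(1 − 0.014080) = 2.65·0.985920 = 2.6127 /hr

Final: 2.6127 /hr


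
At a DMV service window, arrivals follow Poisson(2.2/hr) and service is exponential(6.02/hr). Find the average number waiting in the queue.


ρ = 2.2/6.02 = 0.3654
Lq = ρ²/(1−ρ) = 0.1336/0.6346 = 0.2105

Final: 0.2105


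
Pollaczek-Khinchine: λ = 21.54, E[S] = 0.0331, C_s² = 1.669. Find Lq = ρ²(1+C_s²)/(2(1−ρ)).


ρ = λ·E[S] = 21.54·0.0331 = 0.7130
Lq = ρ²(1+C_s²)/(2(1−ρ)) = 0.5083·(1+1.669)/(2·0.2870)
= 0.5083·2.6690/0.5741 = 2.36344

Final: 2.36344
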